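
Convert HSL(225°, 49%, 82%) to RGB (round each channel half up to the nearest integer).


H=225°, S=0.49, L=0.82
C = (1-|2L-1|)×S = (1-|0.64|)×0.49 = 0.1764
H' = H/60 = 225/60 ≈ 3.7500; X = C×(1-|H' mod 2 - 1|) = 0.0441
m = L - C/2 = 0.82 - 0.0882 = 0.7318
Sector ⌊H'⌋ = 3 → (R',G',B') = (0.0, 0.0441, 0.1764)
RGB = ((R'+m)×255, (G'+m)×255, (B'+m)×255) = (186.609, 197.8545, 231.591)
Round half up → RGB(187, 198, 232)


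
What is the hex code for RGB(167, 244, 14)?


R = 167 → A7 (hex)
G = 244 → F4 (hex)
B = 14 → 0E (hex)
Hex = #A7F40E


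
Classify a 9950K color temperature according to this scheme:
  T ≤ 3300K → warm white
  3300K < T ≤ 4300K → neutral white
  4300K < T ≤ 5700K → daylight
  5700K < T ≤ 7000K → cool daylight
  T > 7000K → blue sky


Temperature: 9950K
9950K > 7000K → blue sky
Classification: blue sky


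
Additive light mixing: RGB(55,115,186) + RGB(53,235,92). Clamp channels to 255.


Additive: each channel = min(255, C₁+C₂)
R: 55+53 = 108 → 108
G: 115+235 = 350 → 255
B: 186+92 = 278 → 255
= RGB(108, 255, 255)


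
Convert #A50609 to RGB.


A5 → 165 (R)
06 → 6 (G)
09 → 9 (B)
= RGB(165, 6, 9)


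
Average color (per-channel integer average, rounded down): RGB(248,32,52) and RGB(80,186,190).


Midpoint: each channel = ⌊(C₁+C₂)/2⌋
R: ⌊(248+80)/2⌋ = 164
G: ⌊(32+186)/2⌋ = 109
B: ⌊(52+190)/2⌋ = 121
= RGB(164, 109, 121)


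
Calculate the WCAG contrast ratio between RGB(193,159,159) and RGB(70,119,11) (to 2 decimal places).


Linearize each sRGB channel c=v/255: c/12.92 if c ≤ 0.04045 else ((c+0.055)/1.055)^2.4
L = 0.2126×R_lin + 0.7152×G_lin + 0.0722×B_lin
Color 1 (193,159,159):
  R=193: 193/255≈0.7569 > 0.04045 → ((0.7569+0.055)/1.055)^2.4 ≈ 0.53328
  G=159: 159/255≈0.6235 > 0.04045 → ((0.6235+0.055)/1.055)^2.4 ≈ 0.34670
  B=159: 159/255≈0.6235 > 0.04045 → ((0.6235+0.055)/1.055)^2.4 ≈ 0.34670
  L1 = 0.2126×0.53328 + 0.7152×0.34670 + 0.0722×0.34670 ≈ 0.38637
Color 2 (70,119,11):
  R=70: 70/255≈0.2745 > 0.04045 → ((0.2745+0.055)/1.055)^2.4 ≈ 0.06125
  G=119: 119/255≈0.4667 > 0.04045 → ((0.4667+0.055)/1.055)^2.4 ≈ 0.18447
  B=11: 11/255≈0.0431 > 0.04045 → ((0.0431+0.055)/1.055)^2.4 ≈ 0.00335
  L2 = 0.2126×0.06125 + 0.7152×0.18447 + 0.0722×0.00335 ≈ 0.14520
Lighter = 0.38637, Darker = 0.14520
Ratio = (L_lighter + 0.05) / (L_darker + 0.05)
Ratio = (0.38637 + 0.05) / (0.14520 + 0.05) = 0.43637 / 0.19520 ≈ 2.2355
Ratio ≈ 2.24:1


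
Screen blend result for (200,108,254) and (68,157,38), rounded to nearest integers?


Screen: C = 255 - (255-A)×(255-B)/255, rounded to nearest integer
R: 255 - (255-200)×(255-68)/255 = 255 - 10285/255 ≈ 255 - 40.333 = 214.667 → 215
G: 255 - (255-108)×(255-157)/255 = 255 - 14406/255 ≈ 255 - 56.494 = 198.506 → 199
B: 255 - (255-254)×(255-38)/255 = 255 - 217/255 ≈ 255 - 0.851 = 254.149 → 254
= RGB(215, 199, 254)


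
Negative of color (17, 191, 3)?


Invert: (255-R, 255-G, 255-B)
R: 255-17 = 238
G: 255-191 = 64
B: 255-3 = 252
= RGB(238, 64, 252)


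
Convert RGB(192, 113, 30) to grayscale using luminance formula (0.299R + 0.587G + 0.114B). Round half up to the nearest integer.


Gray = 0.299×R + 0.587×G + 0.114×B
Gray = 0.299×192 + 0.587×113 + 0.114×30
Gray = 57.408 + 66.331 + 3.420
Gray = 127.159 → round half up → 127
Gray = 127


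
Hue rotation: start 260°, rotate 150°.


New hue = (H + rotation) mod 360
New hue = (260 + 150) mod 360
= 410 mod 360
= 50°


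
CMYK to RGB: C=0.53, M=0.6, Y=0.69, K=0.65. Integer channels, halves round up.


R = 255 × (1-C) × (1-K) = 255 × 0.47 × 0.35 = 41.9475 → 42
G = 255 × (1-M) × (1-K) = 255 × 0.40 × 0.35 = 35.7 → 36
B = 255 × (1-Y) × (1-K) = 255 × 0.31 × 0.35 = 27.6675 → 28
= RGB(42, 36, 28)


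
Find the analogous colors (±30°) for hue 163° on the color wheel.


Base hue: 163°
Left analog: (163 - 30) mod 360 = 133°
Right analog: (163 + 30) mod 360 = 193°
Analogous hues = 133° and 193°


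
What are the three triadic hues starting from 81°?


Triadic: equally spaced at 120° intervals
H1 = 81°
H2 = (81 + 120) mod 360 = 201°
H3 = (81 + 240) mod 360 = 321°
Triadic = 81°, 201°, 321°


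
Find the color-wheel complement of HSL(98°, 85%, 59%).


Complement = opposite side of color wheel = hue + 180°
H' = (98 + 180) mod 360 = 278°
S and L unchanged.
= HSL(278°, 85%, 59%)


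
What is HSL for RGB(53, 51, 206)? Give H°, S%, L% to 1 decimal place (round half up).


Normalize: R'=53/255≈0.2078, G'=51/255≈0.2000, B'=206/255≈0.8078
Max=206/255, Min=51/255, Δ=Max-Min=155/255
L = (Max+Min)/2 = (206+51)/510 = 257/510 = 0.50392… → L = 50.4%
L > 0.5 → S = Δ/(2-Max-Min) = 155/(510-206-51) = 155/253 = 0.61264… → S = 61.3%
(the 1/255 factors cancel in S and H, so raw channel differences can be used)
Max is B' → H = 60 × ((R-G)/Δ + 4) = 60 × ((53-51)/155 + 4)
  2/155 + 4 = 0.0129… + 4 = 4.0129…
  H = 60 × 4.0129… = 240.774…° → H = 240.8°
= HSL(240.8°, 61.3%, 50.4%)


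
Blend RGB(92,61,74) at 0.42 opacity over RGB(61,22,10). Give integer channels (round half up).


C = α×F + (1-α)×B, with 1-α = 0.58
R: 0.42×92 + 0.58×61 = 38.64 + 35.38 = 74.02 → 74
G: 0.42×61 + 0.58×22 = 25.62 + 12.76 = 38.38 → 38
B: 0.42×74 + 0.58×10 = 31.08 + 5.80 = 36.88 → 37
= RGB(74, 38, 37)


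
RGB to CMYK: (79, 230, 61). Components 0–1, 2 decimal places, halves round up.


R'=79/255≈0.3098, G'=230/255≈0.9020, B'=61/255≈0.2392
K = 1 - max(R',G',B') = 1 - 230/255 = 25/255 = 0.09803… → 0.10
(1-R'-K)/(1-K) simplifies to (max-R)/max with max = 230:
C = (230-79)/230 = 151/230 = 0.65652… → 0.66
M = (230-230)/230 = 0/230 = 0 → 0.00
Y = (230-61)/230 = 169/230 = 0.73478… → 0.73
= CMYK(0.66, 0.00, 0.73, 0.10)


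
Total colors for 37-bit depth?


Colors = 2^bits = 2^37
= 137,438,953,472 colors


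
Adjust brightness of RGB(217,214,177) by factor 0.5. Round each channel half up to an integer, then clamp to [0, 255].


Multiply each channel by 0.5, round half up, clamp to [0, 255]
R: 217×0.5 = 108.5 → round → 109
G: 214×0.5 = 107
B: 177×0.5 = 88.5 → round → 89
= RGB(109, 107, 89)


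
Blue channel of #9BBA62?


Color: #9BBA62
R = 9B = 155
G = BA = 186
B = 62 = 98
Blue = 98


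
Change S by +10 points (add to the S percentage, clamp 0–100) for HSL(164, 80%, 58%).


Original S = 80%
Adjustment = +10 percentage points
New S = 80 + (10) = 90
Clamp to [0, 100] → 90
= HSL(164°, 90%, 58%)


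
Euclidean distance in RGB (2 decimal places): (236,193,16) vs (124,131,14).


d = √[(R₁-R₂)² + (G₁-G₂)² + (B₁-B₂)²]
d = √[(236-124)² + (193-131)² + (16-14)²]
d = √[12544 + 3844 + 4]
d = √16392
d ≈ 128.03


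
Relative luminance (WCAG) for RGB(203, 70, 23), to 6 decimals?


Linearize each channel (sRGB transfer function): c = v/255; c_lin = c/12.92 if c ≤ 0.04045, else ((c+0.055)/1.055)^2.4
  R: 203/255 ≈ 0.796078 > 0.04045 → ((0.796078+0.055)/1.055)^2.4 ≈ 0.597202
  G: 70/255 ≈ 0.274510 > 0.04045 → ((0.274510+0.055)/1.055)^2.4 ≈ 0.061246
  B: 23/255 ≈ 0.090196 > 0.04045 → ((0.090196+0.055)/1.055)^2.4 ≈ 0.008568
R_lin = 0.597202, G_lin = 0.061246, B_lin = 0.008568
L = 0.2126×R + 0.7152×G + 0.0722×B
L = 0.2126×0.597202 + 0.7152×0.061246 + 0.0722×0.008568
L ≈ 0.171387


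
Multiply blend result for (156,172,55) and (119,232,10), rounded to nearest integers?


Multiply: C = A×B/255, rounded to nearest integer
R: 156×119/255 = 18564/255 ≈ 72.800 → 73
G: 172×232/255 = 39904/255 ≈ 156.486 → 156
B: 55×10/255 = 550/255 ≈ 2.157 → 2
= RGB(73, 156, 2)


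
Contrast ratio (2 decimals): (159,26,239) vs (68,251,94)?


Linearize each sRGB channel c=v/255: c/12.92 if c ≤ 0.04045 else ((c+0.055)/1.055)^2.4
L = 0.2126×R_lin + 0.7152×G_lin + 0.0722×B_lin
Color 1 (159,26,239):
  R=159: 159/255≈0.6235 > 0.04045 → ((0.6235+0.055)/1.055)^2.4 ≈ 0.34670
  G=26: 26/255≈0.1020 > 0.04045 → ((0.1020+0.055)/1.055)^2.4 ≈ 0.01033
  B=239: 239/255≈0.9373 > 0.04045 → ((0.9373+0.055)/1.055)^2.4 ≈ 0.86316
  L1 = 0.2126×0.34670 + 0.7152×0.01033 + 0.0722×0.86316 ≈ 0.14342
Color 2 (68,251,94):
  R=68: 68/255≈0.2667 > 0.04045 → ((0.2667+0.055)/1.055)^2.4 ≈ 0.05781
  G=251: 251/255≈0.9843 > 0.04045 → ((0.9843+0.055)/1.055)^2.4 ≈ 0.96469
  B=94: 94/255≈0.3686 > 0.04045 → ((0.3686+0.055)/1.055)^2.4 ≈ 0.11193
  L2 = 0.2126×0.05781 + 0.7152×0.96469 + 0.0722×0.11193 ≈ 0.71031
Lighter = 0.71031, Darker = 0.14342
Ratio = (L_lighter + 0.05) / (L_darker + 0.05)
Ratio = (0.71031 + 0.05) / (0.14342 + 0.05) = 0.76031 / 0.19342 ≈ 3.9310
Ratio ≈ 3.93:1


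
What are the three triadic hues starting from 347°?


Triadic: equally spaced at 120° intervals
H1 = 347°
H2 = (347 + 120) mod 360 = 107°
H3 = (347 + 240) mod 360 = 227°
Triadic = 347°, 107°, 227°


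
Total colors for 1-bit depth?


Colors = 2^bits = 2^1
= 2 colors


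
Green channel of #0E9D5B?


Color: #0E9D5B
R = 0E = 14
G = 9D = 157
B = 5B = 91
Green = 157


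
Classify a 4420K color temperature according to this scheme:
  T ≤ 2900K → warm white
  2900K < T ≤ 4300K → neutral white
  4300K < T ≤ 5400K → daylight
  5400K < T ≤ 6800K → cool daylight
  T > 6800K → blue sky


Temperature: 4420K
4300K < 4420K ≤ 5400K → daylight
Classification: daylight


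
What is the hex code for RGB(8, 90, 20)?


R = 8 → 08 (hex)
G = 90 → 5A (hex)
B = 20 → 14 (hex)
Hex = #085A14


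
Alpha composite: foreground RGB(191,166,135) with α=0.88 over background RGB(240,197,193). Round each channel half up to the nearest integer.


C = α×F + (1-α)×B, with 1-α = 0.12
R: 0.88×191 + 0.12×240 = 168.08 + 28.80 = 196.88 → 197
G: 0.88×166 + 0.12×197 = 146.08 + 23.64 = 169.72 → 170
B: 0.88×135 + 0.12×193 = 118.80 + 23.16 = 141.96 → 142
= RGB(197, 170, 142)


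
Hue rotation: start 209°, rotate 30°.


New hue = (H + rotation) mod 360
New hue = (209 + 30) mod 360
= 239 mod 360
= 239°


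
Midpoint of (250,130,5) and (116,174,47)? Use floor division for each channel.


Midpoint: each channel = ⌊(C₁+C₂)/2⌋
R: ⌊(250+116)/2⌋ = 183
G: ⌊(130+174)/2⌋ = 152
B: ⌊(5+47)/2⌋ = 26
= RGB(183, 152, 26)


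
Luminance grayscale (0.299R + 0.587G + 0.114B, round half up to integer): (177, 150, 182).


Gray = 0.299×R + 0.587×G + 0.114×B
Gray = 0.299×177 + 0.587×150 + 0.114×182
Gray = 52.923 + 88.050 + 20.748
Gray = 161.721 → round half up → 162
Gray = 162


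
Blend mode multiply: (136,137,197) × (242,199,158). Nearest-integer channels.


Multiply: C = A×B/255, rounded to nearest integer
R: 136×242/255 = 32912/255 ≈ 129.067 → 129
G: 137×199/255 = 27263/255 ≈ 106.914 → 107
B: 197×158/255 = 31126/255 ≈ 122.063 → 122
= RGB(129, 107, 122)


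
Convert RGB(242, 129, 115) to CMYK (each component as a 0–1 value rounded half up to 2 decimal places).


R'=242/255≈0.9490, G'=129/255≈0.5059, B'=115/255≈0.4510
K = 1 - max(R',G',B') = 1 - 242/255 = 13/255 = 0.05098… → 0.05
(1-R'-K)/(1-K) simplifies to (max-R)/max with max = 242:
C = (242-242)/242 = 0/242 = 0 → 0.00
M = (242-129)/242 = 113/242 = 0.46694… → 0.47
Y = (242-115)/242 = 127/242 = 0.52479… → 0.52
= CMYK(0.00, 0.47, 0.52, 0.05)


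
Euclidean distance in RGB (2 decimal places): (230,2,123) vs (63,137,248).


d = √[(R₁-R₂)² + (G₁-G₂)² + (B₁-B₂)²]
d = √[(230-63)² + (2-137)² + (123-248)²]
d = √[27889 + 18225 + 15625]
d = √61739
d ≈ 248.47


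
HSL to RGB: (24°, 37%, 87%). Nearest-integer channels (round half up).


H=24°, S=0.37, L=0.87
C = (1-|2L-1|)×S = (1-|0.74|)×0.37 = 0.0962
H' = H/60 = 24/60 ≈ 0.4000; X = C×(1-|H' mod 2 - 1|) = 0.03848
m = L - C/2 = 0.87 - 0.0481 = 0.8219
Sector ⌊H'⌋ = 0 → (R',G',B') = (0.0962, 0.03848, 0.0)
RGB = ((R'+m)×255, (G'+m)×255, (B'+m)×255) = (234.1155, 219.3969, 209.5845)
Round half up → RGB(234, 219, 210)


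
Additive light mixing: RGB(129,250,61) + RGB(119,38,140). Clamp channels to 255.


Additive: each channel = min(255, C₁+C₂)
R: 129+119 = 248 → 248
G: 250+38 = 288 → 255
B: 61+140 = 201 → 201
= RGB(248, 255, 201)


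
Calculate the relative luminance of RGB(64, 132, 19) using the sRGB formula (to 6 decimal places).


Linearize each channel (sRGB transfer function): c = v/255; c_lin = c/12.92 if c ≤ 0.04045, else ((c+0.055)/1.055)^2.4
  R: 64/255 ≈ 0.250980 > 0.04045 → ((0.250980+0.055)/1.055)^2.4 ≈ 0.051269
  G: 132/255 ≈ 0.517647 > 0.04045 → ((0.517647+0.055)/1.055)^2.4 ≈ 0.230740
  B: 19/255 ≈ 0.074510 > 0.04045 → ((0.074510+0.055)/1.055)^2.4 ≈ 0.006512
R_lin = 0.051269, G_lin = 0.230740, B_lin = 0.006512
L = 0.2126×R + 0.7152×G + 0.0722×B
L = 0.2126×0.051269 + 0.7152×0.230740 + 0.0722×0.006512
L ≈ 0.176395


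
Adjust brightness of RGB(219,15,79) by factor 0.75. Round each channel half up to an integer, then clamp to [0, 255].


Multiply each channel by 0.75, round half up, clamp to [0, 255]
R: 219×0.75 = 164.25 → round → 164
G: 15×0.75 = 11.25 → round → 11
B: 79×0.75 = 59.25 → round → 59
= RGB(164, 11, 59)


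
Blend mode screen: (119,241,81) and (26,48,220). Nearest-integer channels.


Screen: C = 255 - (255-A)×(255-B)/255, rounded to nearest integer
R: 255 - (255-119)×(255-26)/255 = 255 - 31144/255 ≈ 255 - 122.133 = 132.867 → 133
G: 255 - (255-241)×(255-48)/255 = 255 - 2898/255 ≈ 255 - 11.365 = 243.635 → 244
B: 255 - (255-81)×(255-220)/255 = 255 - 6090/255 ≈ 255 - 23.882 = 231.118 → 231
= RGB(133, 244, 231)


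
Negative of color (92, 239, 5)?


Invert: (255-R, 255-G, 255-B)
R: 255-92 = 163
G: 255-239 = 16
B: 255-5 = 250
= RGB(163, 16, 250)


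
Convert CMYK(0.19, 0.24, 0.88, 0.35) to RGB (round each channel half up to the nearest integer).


R = 255 × (1-C) × (1-K) = 255 × 0.81 × 0.65 = 134.2575 → 134
G = 255 × (1-M) × (1-K) = 255 × 0.76 × 0.65 = 125.97 → 126
B = 255 × (1-Y) × (1-K) = 255 × 0.12 × 0.65 = 19.89 → 20
= RGB(134, 126, 20)


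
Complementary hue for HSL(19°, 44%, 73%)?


Complement = opposite side of color wheel = hue + 180°
H' = (19 + 180) mod 360 = 199°
S and L unchanged.
= HSL(199°, 44%, 73%)


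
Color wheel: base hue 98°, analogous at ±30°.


Base hue: 98°
Left analog: (98 - 30) mod 360 = 68°
Right analog: (98 + 30) mod 360 = 128°
Analogous hues = 68° and 128°


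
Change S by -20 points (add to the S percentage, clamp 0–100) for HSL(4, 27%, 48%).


Original S = 27%
Adjustment = -20 percentage points
New S = 27 + (-20) = 7
Clamp to [0, 100] → 7
= HSL(4°, 7%, 48%)


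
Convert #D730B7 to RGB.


D7 → 215 (R)
30 → 48 (G)
B7 → 183 (B)
= RGB(215, 48, 183)


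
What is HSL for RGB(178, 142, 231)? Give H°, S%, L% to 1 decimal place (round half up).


Normalize: R'=178/255≈0.6980, G'=142/255≈0.5569, B'=231/255≈0.9059
Max=231/255, Min=142/255, Δ=Max-Min=89/255
L = (Max+Min)/2 = (231+142)/510 = 373/510 = 0.73137… → L = 73.1%
L > 0.5 → S = Δ/(2-Max-Min) = 89/(510-231-142) = 89/137 = 0.64963… → S = 65.0%
(the 1/255 factors cancel in S and H, so raw channel differences can be used)
Max is B' → H = 60 × ((R-G)/Δ + 4) = 60 × ((178-142)/89 + 4)
  36/89 + 4 = 0.4044… + 4 = 4.4044…
  H = 60 × 4.4044… = 264.269…° → H = 264.3°
= HSL(264.3°, 65.0%, 73.1%)


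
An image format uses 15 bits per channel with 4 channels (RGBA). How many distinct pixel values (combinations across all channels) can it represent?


Total bits = 15 bits/channel × 4 channels = 60 bits
Distinct pixel values = 2^60
= 1,152,921,504,606,846,976 pixel values


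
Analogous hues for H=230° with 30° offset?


Base hue: 230°
Left analog: (230 - 30) mod 360 = 200°
Right analog: (230 + 30) mod 360 = 260°
Analogous hues = 200° and 260°


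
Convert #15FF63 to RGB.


15 → 21 (R)
FF → 255 (G)
63 → 99 (B)
= RGB(21, 255, 99)


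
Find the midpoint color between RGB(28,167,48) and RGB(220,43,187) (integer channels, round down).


Midpoint: each channel = ⌊(C₁+C₂)/2⌋
R: ⌊(28+220)/2⌋ = 124
G: ⌊(167+43)/2⌋ = 105
B: ⌊(48+187)/2⌋ = 117
= RGB(124, 105, 117)


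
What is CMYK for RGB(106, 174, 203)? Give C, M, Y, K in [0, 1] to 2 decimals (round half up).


R'=106/255≈0.4157, G'=174/255≈0.6824, B'=203/255≈0.7961
K = 1 - max(R',G',B') = 1 - 203/255 = 52/255 = 0.20392… → 0.20
(1-R'-K)/(1-K) simplifies to (max-R)/max with max = 203:
C = (203-106)/203 = 97/203 = 0.47783… → 0.48
M = (203-174)/203 = 29/203 = 0.14285… → 0.14
Y = (203-203)/203 = 0/203 = 0 → 0.00
= CMYK(0.48, 0.14, 0.00, 0.20)


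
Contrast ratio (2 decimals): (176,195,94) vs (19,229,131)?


Linearize each sRGB channel c=v/255: c/12.92 if c ≤ 0.04045 else ((c+0.055)/1.055)^2.4
L = 0.2126×R_lin + 0.7152×G_lin + 0.0722×B_lin
Color 1 (176,195,94):
  R=176: 176/255≈0.6902 > 0.04045 → ((0.6902+0.055)/1.055)^2.4 ≈ 0.43415
  G=195: 195/255≈0.7647 > 0.04045 → ((0.7647+0.055)/1.055)^2.4 ≈ 0.54572
  B=94: 94/255≈0.3686 > 0.04045 → ((0.3686+0.055)/1.055)^2.4 ≈ 0.11193
  L1 = 0.2126×0.43415 + 0.7152×0.54572 + 0.0722×0.11193 ≈ 0.49068
Color 2 (19,229,131):
  R=19: 19/255≈0.0745 > 0.04045 → ((0.0745+0.055)/1.055)^2.4 ≈ 0.00651
  G=229: 229/255≈0.8980 > 0.04045 → ((0.8980+0.055)/1.055)^2.4 ≈ 0.78354
  B=131: 131/255≈0.5137 > 0.04045 → ((0.5137+0.055)/1.055)^2.4 ≈ 0.22697
  L2 = 0.2126×0.00651 + 0.7152×0.78354 + 0.0722×0.22697 ≈ 0.57816
Lighter = 0.57816, Darker = 0.49068
Ratio = (L_lighter + 0.05) / (L_darker + 0.05)
Ratio = (0.57816 + 0.05) / (0.49068 + 0.05) = 0.62816 / 0.54068 ≈ 1.1618
Ratio ≈ 1.16:1


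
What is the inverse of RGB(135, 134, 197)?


Invert: (255-R, 255-G, 255-B)
R: 255-135 = 120
G: 255-134 = 121
B: 255-197 = 58
= RGB(120, 121, 58)


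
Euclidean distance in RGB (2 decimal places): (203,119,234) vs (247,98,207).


d = √[(R₁-R₂)² + (G₁-G₂)² + (B₁-B₂)²]
d = √[(203-247)² + (119-98)² + (234-207)²]
d = √[1936 + 441 + 729]
d = √3106
d ≈ 55.73


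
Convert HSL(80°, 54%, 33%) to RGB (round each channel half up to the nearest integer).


H=80°, S=0.54, L=0.33
C = (1-|2L-1|)×S = (1-|-0.34|)×0.54 = 0.3564
H' = H/60 = 80/60 ≈ 1.3333; X = C×(1-|H' mod 2 - 1|) = 0.2376
m = L - C/2 = 0.33 - 0.1782 = 0.1518
Sector ⌊H'⌋ = 1 → (R',G',B') = (0.2376, 0.3564, 0.0)
RGB = ((R'+m)×255, (G'+m)×255, (B'+m)×255) = (99.297, 129.591, 38.709)
Round half up → RGB(99, 130, 39)


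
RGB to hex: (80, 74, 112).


R = 80 → 50 (hex)
G = 74 → 4A (hex)
B = 112 → 70 (hex)
Hex = #504A70


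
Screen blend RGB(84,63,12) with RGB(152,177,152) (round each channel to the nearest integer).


Screen: C = 255 - (255-A)×(255-B)/255, rounded to nearest integer
R: 255 - (255-84)×(255-152)/255 = 255 - 17613/255 ≈ 255 - 69.071 = 185.929 → 186
G: 255 - (255-63)×(255-177)/255 = 255 - 14976/255 ≈ 255 - 58.729 = 196.271 → 196
B: 255 - (255-12)×(255-152)/255 = 255 - 25029/255 ≈ 255 - 98.153 = 156.847 → 157
= RGB(186, 196, 157)


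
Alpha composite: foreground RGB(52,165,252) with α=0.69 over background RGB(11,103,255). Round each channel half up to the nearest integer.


C = α×F + (1-α)×B, with 1-α = 0.31
R: 0.69×52 + 0.31×11 = 35.88 + 3.41 = 39.29 → 39
G: 0.69×165 + 0.31×103 = 113.85 + 31.93 = 145.78 → 146
B: 0.69×252 + 0.31×255 = 173.88 + 79.05 = 252.93 → 253
= RGB(39, 146, 253)


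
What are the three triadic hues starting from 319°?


Triadic: equally spaced at 120° intervals
H1 = 319°
H2 = (319 + 120) mod 360 = 79°
H3 = (319 + 240) mod 360 = 199°
Triadic = 319°, 79°, 199°


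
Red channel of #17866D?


Color: #17866D
R = 17 = 23
G = 86 = 134
B = 6D = 109
Red = 23


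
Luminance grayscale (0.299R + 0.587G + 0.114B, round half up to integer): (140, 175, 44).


Gray = 0.299×R + 0.587×G + 0.114×B
Gray = 0.299×140 + 0.587×175 + 0.114×44
Gray = 41.860 + 102.725 + 5.016
Gray = 149.601 → round half up → 150
Gray = 150


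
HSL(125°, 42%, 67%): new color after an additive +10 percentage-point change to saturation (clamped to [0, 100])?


Original S = 42%
Adjustment = +10 percentage points
New S = 42 + (10) = 52
Clamp to [0, 100] → 52
= HSL(125°, 52%, 67%)


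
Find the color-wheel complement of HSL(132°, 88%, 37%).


Complement = opposite side of color wheel = hue + 180°
H' = (132 + 180) mod 360 = 312°
S and L unchanged.
= HSL(312°, 88%, 37%)


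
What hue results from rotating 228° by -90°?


New hue = (H + rotation) mod 360
New hue = (228 -90) mod 360
= 138 mod 360
= 138°


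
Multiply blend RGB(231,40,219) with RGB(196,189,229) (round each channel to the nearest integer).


Multiply: C = A×B/255, rounded to nearest integer
R: 231×196/255 = 45276/255 ≈ 177.553 → 178
G: 40×189/255 = 7560/255 ≈ 29.647 → 30
B: 219×229/255 = 50151/255 ≈ 196.671 → 197
= RGB(178, 30, 197)


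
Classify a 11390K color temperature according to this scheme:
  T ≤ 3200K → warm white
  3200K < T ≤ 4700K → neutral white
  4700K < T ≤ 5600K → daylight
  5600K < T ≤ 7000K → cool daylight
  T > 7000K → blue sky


Temperature: 11390K
11390K > 7000K → blue sky
Classification: blue sky


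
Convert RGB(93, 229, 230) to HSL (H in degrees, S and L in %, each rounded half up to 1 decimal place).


Normalize: R'=93/255≈0.3647, G'=229/255≈0.8980, B'=230/255≈0.9020
Max=230/255, Min=93/255, Δ=Max-Min=137/255
L = (Max+Min)/2 = (230+93)/510 = 323/510 = 0.63333… → L = 63.3%
L > 0.5 → S = Δ/(2-Max-Min) = 137/(510-230-93) = 137/187 = 0.73262… → S = 73.3%
(the 1/255 factors cancel in S and H, so raw channel differences can be used)
Max is B' → H = 60 × ((R-G)/Δ + 4) = 60 × ((93-229)/137 + 4)
  -136/137 + 4 = -0.9927… + 4 = 3.0072…
  H = 60 × 3.0072… = 180.437…° → H = 180.4°
= HSL(180.4°, 73.3%, 63.3%)


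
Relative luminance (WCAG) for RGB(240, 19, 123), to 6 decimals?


Linearize each channel (sRGB transfer function): c = v/255; c_lin = c/12.92 if c ≤ 0.04045, else ((c+0.055)/1.055)^2.4
  R: 240/255 ≈ 0.941176 > 0.04045 → ((0.941176+0.055)/1.055)^2.4 ≈ 0.871367
  G: 19/255 ≈ 0.074510 > 0.04045 → ((0.074510+0.055)/1.055)^2.4 ≈ 0.006512
  B: 123/255 ≈ 0.482353 > 0.04045 → ((0.482353+0.055)/1.055)^2.4 ≈ 0.198069
R_lin = 0.871367, G_lin = 0.006512, B_lin = 0.198069
L = 0.2126×R + 0.7152×G + 0.0722×B
L = 0.2126×0.871367 + 0.7152×0.006512 + 0.0722×0.198069
L ≈ 0.204211


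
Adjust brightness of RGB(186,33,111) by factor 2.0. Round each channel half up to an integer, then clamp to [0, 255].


Multiply each channel by 2.0, round half up, clamp to [0, 255]
R: 186×2.0 = 372 → clamp → 255
G: 33×2.0 = 66
B: 111×2.0 = 222
= RGB(255, 66, 222)


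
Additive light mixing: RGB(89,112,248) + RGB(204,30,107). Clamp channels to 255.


Additive: each channel = min(255, C₁+C₂)
R: 89+204 = 293 → 255
G: 112+30 = 142 → 142
B: 248+107 = 355 → 255
= RGB(255, 142, 255)


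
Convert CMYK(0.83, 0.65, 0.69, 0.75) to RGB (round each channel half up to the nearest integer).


R = 255 × (1-C) × (1-K) = 255 × 0.17 × 0.25 = 10.8375 → 11
G = 255 × (1-M) × (1-K) = 255 × 0.35 × 0.25 = 22.3125 → 22
B = 255 × (1-Y) × (1-K) = 255 × 0.31 × 0.25 = 19.7625 → 20
= RGB(11, 22, 20)


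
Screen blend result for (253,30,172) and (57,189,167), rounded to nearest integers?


Screen: C = 255 - (255-A)×(255-B)/255, rounded to nearest integer
R: 255 - (255-253)×(255-57)/255 = 255 - 396/255 ≈ 255 - 1.553 = 253.447 → 253
G: 255 - (255-30)×(255-189)/255 = 255 - 14850/255 ≈ 255 - 58.235 = 196.765 → 197
B: 255 - (255-172)×(255-167)/255 = 255 - 7304/255 ≈ 255 - 28.643 = 226.357 → 226
= RGB(253, 197, 226)


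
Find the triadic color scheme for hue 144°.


Triadic: equally spaced at 120° intervals
H1 = 144°
H2 = (144 + 120) mod 360 = 264°
H3 = (144 + 240) mod 360 = 24°
Triadic = 144°, 264°, 24°


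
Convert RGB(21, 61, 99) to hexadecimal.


R = 21 → 15 (hex)
G = 61 → 3D (hex)
B = 99 → 63 (hex)
Hex = #153D63


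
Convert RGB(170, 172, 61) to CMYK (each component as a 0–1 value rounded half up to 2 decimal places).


R'=170/255≈0.6667, G'=172/255≈0.6745, B'=61/255≈0.2392
K = 1 - max(R',G',B') = 1 - 172/255 = 83/255 = 0.32549… → 0.33
(1-R'-K)/(1-K) simplifies to (max-R)/max with max = 172:
C = (172-170)/172 = 2/172 = 0.01162… → 0.01
M = (172-172)/172 = 0/172 = 0 → 0.00
Y = (172-61)/172 = 111/172 = 0.64534… → 0.65
= CMYK(0.01, 0.00, 0.65, 0.33)


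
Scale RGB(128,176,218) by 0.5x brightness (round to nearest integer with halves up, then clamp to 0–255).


Multiply each channel by 0.5, round half up, clamp to [0, 255]
R: 128×0.5 = 64
G: 176×0.5 = 88
B: 218×0.5 = 109
= RGB(64, 88, 109)


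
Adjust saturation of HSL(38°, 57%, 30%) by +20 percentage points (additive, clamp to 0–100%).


Original S = 57%
Adjustment = +20 percentage points
New S = 57 + (20) = 77
Clamp to [0, 100] → 77
= HSL(38°, 77%, 30%)


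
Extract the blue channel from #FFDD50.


Color: #FFDD50
R = FF = 255
G = DD = 221
B = 50 = 80
Blue = 80


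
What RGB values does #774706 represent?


77 → 119 (R)
47 → 71 (G)
06 → 6 (B)
= RGB(119, 71, 6)


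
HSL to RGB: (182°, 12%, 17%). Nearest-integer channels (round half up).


H=182°, S=0.12, L=0.17
C = (1-|2L-1|)×S = (1-|-0.66|)×0.12 = 0.0408
H' = H/60 = 182/60 ≈ 3.0333; X = C×(1-|H' mod 2 - 1|) = 0.03944
m = L - C/2 = 0.17 - 0.0204 = 0.1496
Sector ⌊H'⌋ = 3 → (R',G',B') = (0.0, 0.03944, 0.0408)
RGB = ((R'+m)×255, (G'+m)×255, (B'+m)×255) = (38.148, 48.2052, 48.552)
Round half up → RGB(38, 48, 49)


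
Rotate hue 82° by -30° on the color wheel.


New hue = (H + rotation) mod 360
New hue = (82 -30) mod 360
= 52 mod 360
= 52°


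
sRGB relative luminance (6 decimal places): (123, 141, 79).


Linearize each channel (sRGB transfer function): c = v/255; c_lin = c/12.92 if c ≤ 0.04045, else ((c+0.055)/1.055)^2.4
  R: 123/255 ≈ 0.482353 > 0.04045 → ((0.482353+0.055)/1.055)^2.4 ≈ 0.198069
  G: 141/255 ≈ 0.552941 > 0.04045 → ((0.552941+0.055)/1.055)^2.4 ≈ 0.266356
  B: 79/255 ≈ 0.309804 > 0.04045 → ((0.309804+0.055)/1.055)^2.4 ≈ 0.078187
R_lin = 0.198069, G_lin = 0.266356, B_lin = 0.078187
L = 0.2126×R + 0.7152×G + 0.0722×B
L = 0.2126×0.198069 + 0.7152×0.266356 + 0.0722×0.078187
L ≈ 0.238252


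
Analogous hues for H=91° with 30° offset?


Base hue: 91°
Left analog: (91 - 30) mod 360 = 61°
Right analog: (91 + 30) mod 360 = 121°
Analogous hues = 61° and 121°


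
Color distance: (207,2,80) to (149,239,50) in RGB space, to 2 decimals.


d = √[(R₁-R₂)² + (G₁-G₂)² + (B₁-B₂)²]
d = √[(207-149)² + (2-239)² + (80-50)²]
d = √[3364 + 56169 + 900]
d = √60433
d ≈ 245.83


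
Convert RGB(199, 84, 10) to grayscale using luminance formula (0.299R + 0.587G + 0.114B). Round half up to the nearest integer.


Gray = 0.299×R + 0.587×G + 0.114×B
Gray = 0.299×199 + 0.587×84 + 0.114×10
Gray = 59.501 + 49.308 + 1.140
Gray = 109.949 → round half up → 110
Gray = 110


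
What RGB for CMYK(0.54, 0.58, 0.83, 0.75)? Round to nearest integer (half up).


R = 255 × (1-C) × (1-K) = 255 × 0.46 × 0.25 = 29.325 → 29
G = 255 × (1-M) × (1-K) = 255 × 0.42 × 0.25 = 26.775 → 27
B = 255 × (1-Y) × (1-K) = 255 × 0.17 × 0.25 = 10.8375 → 11
= RGB(29, 27, 11)


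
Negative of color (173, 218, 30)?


Invert: (255-R, 255-G, 255-B)
R: 255-173 = 82
G: 255-218 = 37
B: 255-30 = 225
= RGB(82, 37, 225)


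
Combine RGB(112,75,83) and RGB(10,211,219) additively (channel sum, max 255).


Additive: each channel = min(255, C₁+C₂)
R: 112+10 = 122 → 122
G: 75+211 = 286 → 255
B: 83+219 = 302 → 255
= RGB(122, 255, 255)


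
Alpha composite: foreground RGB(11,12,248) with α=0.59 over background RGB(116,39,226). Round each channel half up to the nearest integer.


C = α×F + (1-α)×B, with 1-α = 0.41
R: 0.59×11 + 0.41×116 = 6.49 + 47.56 = 54.05 → 54
G: 0.59×12 + 0.41×39 = 7.08 + 15.99 = 23.07 → 23
B: 0.59×248 + 0.41×226 = 146.32 + 92.66 = 238.98 → 239
= RGB(54, 23, 239)


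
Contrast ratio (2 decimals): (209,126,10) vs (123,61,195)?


Linearize each sRGB channel c=v/255: c/12.92 if c ≤ 0.04045 else ((c+0.055)/1.055)^2.4
L = 0.2126×R_lin + 0.7152×G_lin + 0.0722×B_lin
Color 1 (209,126,10):
  R=209: 209/255≈0.8196 > 0.04045 → ((0.8196+0.055)/1.055)^2.4 ≈ 0.63760
  G=126: 126/255≈0.4941 > 0.04045 → ((0.4941+0.055)/1.055)^2.4 ≈ 0.20864
  B=10: 10/255≈0.0392 ≤ 0.04045 → 0.0392/12.92 ≈ 0.00304
  L1 = 0.2126×0.63760 + 0.7152×0.20864 + 0.0722×0.00304 ≈ 0.28499
Color 2 (123,61,195):
  R=123: 123/255≈0.4824 > 0.04045 → ((0.4824+0.055)/1.055)^2.4 ≈ 0.19807
  G=61: 61/255≈0.2392 > 0.04045 → ((0.2392+0.055)/1.055)^2.4 ≈ 0.04667
  B=195: 195/255≈0.7647 > 0.04045 → ((0.7647+0.055)/1.055)^2.4 ≈ 0.54572
  L2 = 0.2126×0.19807 + 0.7152×0.04667 + 0.0722×0.54572 ≈ 0.11489
Lighter = 0.28499, Darker = 0.11489
Ratio = (L_lighter + 0.05) / (L_darker + 0.05)
Ratio = (0.28499 + 0.05) / (0.11489 + 0.05) = 0.33499 / 0.16489 ≈ 2.0316
Ratio ≈ 2.03:1


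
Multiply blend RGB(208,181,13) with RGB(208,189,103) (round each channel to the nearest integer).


Multiply: C = A×B/255, rounded to nearest integer
R: 208×208/255 = 43264/255 ≈ 169.663 → 170
G: 181×189/255 = 34209/255 ≈ 134.153 → 134
B: 13×103/255 = 1339/255 ≈ 5.251 → 5
= RGB(170, 134, 5)


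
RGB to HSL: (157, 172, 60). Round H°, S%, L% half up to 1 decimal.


Normalize: R'=157/255≈0.6157, G'=172/255≈0.6745, B'=60/255≈0.2353
Max=172/255, Min=60/255, Δ=Max-Min=112/255
L = (Max+Min)/2 = (172+60)/510 = 232/510 = 0.45490… → L = 45.5%
L ≤ 0.5 → S = Δ/(Max+Min) = 112/(172+60) = 112/232 = 0.48275… → S = 48.3%
(the 1/255 factors cancel in S and H, so raw channel differences can be used)
Max is G' → H = 60 × ((B-R)/Δ + 2) = 60 × ((60-157)/112 + 2)
  -97/112 + 2 = -0.8660… + 2 = 1.1339…
  H = 60 × 1.1339… = 68.035…° → H = 68.0°
= HSL(68.0°, 48.3%, 45.5%)


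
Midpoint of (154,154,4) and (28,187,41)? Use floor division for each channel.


Midpoint: each channel = ⌊(C₁+C₂)/2⌋
R: ⌊(154+28)/2⌋ = 91
G: ⌊(154+187)/2⌋ = 170
B: ⌊(4+41)/2⌋ = 22
= RGB(91, 170, 22)


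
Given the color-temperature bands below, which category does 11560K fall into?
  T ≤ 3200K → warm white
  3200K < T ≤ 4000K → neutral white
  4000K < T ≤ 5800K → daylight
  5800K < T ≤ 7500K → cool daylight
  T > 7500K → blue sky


Temperature: 11560K
11560K > 7500K → blue sky
Classification: blue sky


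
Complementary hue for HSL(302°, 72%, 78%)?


Complement = opposite side of color wheel = hue + 180°
H' = (302 + 180) mod 360 = 122°
S and L unchanged.
= HSL(122°, 72%, 78%)


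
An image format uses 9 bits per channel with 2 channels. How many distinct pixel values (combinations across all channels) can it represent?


Total bits = 9 bits/channel × 2 channels = 18 bits
Distinct pixel values = 2^18
= 262,144 pixel values


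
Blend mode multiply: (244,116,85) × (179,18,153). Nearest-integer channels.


Multiply: C = A×B/255, rounded to nearest integer
R: 244×179/255 = 43676/255 ≈ 171.278 → 171
G: 116×18/255 = 2088/255 ≈ 8.188 → 8
B: 85×153/255 = 13005/255 ≈ 51.000 → 51
= RGB(171, 8, 51)


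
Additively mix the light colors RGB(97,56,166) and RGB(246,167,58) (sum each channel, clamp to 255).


Additive: each channel = min(255, C₁+C₂)
R: 97+246 = 343 → 255
G: 56+167 = 223 → 223
B: 166+58 = 224 → 224
= RGB(255, 223, 224)


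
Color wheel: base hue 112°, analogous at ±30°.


Base hue: 112°
Left analog: (112 - 30) mod 360 = 82°
Right analog: (112 + 30) mod 360 = 142°
Analogous hues = 82° and 142°


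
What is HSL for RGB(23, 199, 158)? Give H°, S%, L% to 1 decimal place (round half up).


Normalize: R'=23/255≈0.0902, G'=199/255≈0.7804, B'=158/255≈0.6196
Max=199/255, Min=23/255, Δ=Max-Min=176/255
L = (Max+Min)/2 = (199+23)/510 = 222/510 = 0.43529… → L = 43.5%
L ≤ 0.5 → S = Δ/(Max+Min) = 176/(199+23) = 176/222 = 0.79279… → S = 79.3%
(the 1/255 factors cancel in S and H, so raw channel differences can be used)
Max is G' → H = 60 × ((B-R)/Δ + 2) = 60 × ((158-23)/176 + 2)
  135/176 + 2 = 0.7670… + 2 = 2.7670…
  H = 60 × 2.7670… = 166.022…° → H = 166.0°
= HSL(166.0°, 79.3%, 43.5%)


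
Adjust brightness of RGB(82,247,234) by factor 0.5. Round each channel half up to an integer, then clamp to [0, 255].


Multiply each channel by 0.5, round half up, clamp to [0, 255]
R: 82×0.5 = 41
G: 247×0.5 = 123.5 → round → 124
B: 234×0.5 = 117
= RGB(41, 124, 117)


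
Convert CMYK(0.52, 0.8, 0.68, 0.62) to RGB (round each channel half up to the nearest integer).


R = 255 × (1-C) × (1-K) = 255 × 0.48 × 0.38 = 46.512 → 47
G = 255 × (1-M) × (1-K) = 255 × 0.20 × 0.38 = 19.38 → 19
B = 255 × (1-Y) × (1-K) = 255 × 0.32 × 0.38 = 31.008 → 31
= RGB(47, 19, 31)


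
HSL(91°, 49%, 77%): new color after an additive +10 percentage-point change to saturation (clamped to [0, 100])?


Original S = 49%
Adjustment = +10 percentage points
New S = 49 + (10) = 59
Clamp to [0, 100] → 59
= HSL(91°, 59%, 77%)


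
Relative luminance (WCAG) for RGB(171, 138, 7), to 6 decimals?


Linearize each channel (sRGB transfer function): c = v/255; c_lin = c/12.92 if c ≤ 0.04045, else ((c+0.055)/1.055)^2.4
  R: 171/255 ≈ 0.670588 > 0.04045 → ((0.670588+0.055)/1.055)^2.4 ≈ 0.407240
  G: 138/255 ≈ 0.541176 > 0.04045 → ((0.541176+0.055)/1.055)^2.4 ≈ 0.254152
  B: 7/255 ≈ 0.027451 ≤ 0.04045 → 0.027451/12.92 ≈ 0.002125
R_lin = 0.407240, G_lin = 0.254152, B_lin = 0.002125
L = 0.2126×R + 0.7152×G + 0.0722×B
L = 0.2126×0.407240 + 0.7152×0.254152 + 0.0722×0.002125
L ≈ 0.268502


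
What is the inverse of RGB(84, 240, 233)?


Invert: (255-R, 255-G, 255-B)
R: 255-84 = 171
G: 255-240 = 15
B: 255-233 = 22
= RGB(171, 15, 22)


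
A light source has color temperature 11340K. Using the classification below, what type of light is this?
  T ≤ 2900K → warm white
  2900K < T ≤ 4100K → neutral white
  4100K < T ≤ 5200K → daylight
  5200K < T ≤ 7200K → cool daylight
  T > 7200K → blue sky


Temperature: 11340K
11340K > 7200K → blue sky
Classification: blue sky


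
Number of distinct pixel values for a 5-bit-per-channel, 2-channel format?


Total bits = 5 bits/channel × 2 channels = 10 bits
Distinct pixel values = 2^10
= 1,024 pixel values


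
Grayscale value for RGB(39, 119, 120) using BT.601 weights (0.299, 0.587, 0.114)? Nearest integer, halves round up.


Gray = 0.299×R + 0.587×G + 0.114×B
Gray = 0.299×39 + 0.587×119 + 0.114×120
Gray = 11.661 + 69.853 + 13.680
Gray = 95.194 → round half up → 95
Gray = 95


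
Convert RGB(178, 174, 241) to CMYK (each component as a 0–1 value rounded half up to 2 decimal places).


R'=178/255≈0.6980, G'=174/255≈0.6824, B'=241/255≈0.9451
K = 1 - max(R',G',B') = 1 - 241/255 = 14/255 = 0.05490… → 0.05
(1-R'-K)/(1-K) simplifies to (max-R)/max with max = 241:
C = (241-178)/241 = 63/241 = 0.26141… → 0.26
M = (241-174)/241 = 67/241 = 0.27800… → 0.28
Y = (241-241)/241 = 0/241 = 0 → 0.00
= CMYK(0.26, 0.28, 0.00, 0.05)


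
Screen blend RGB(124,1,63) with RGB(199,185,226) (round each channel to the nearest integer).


Screen: C = 255 - (255-A)×(255-B)/255, rounded to nearest integer
R: 255 - (255-124)×(255-199)/255 = 255 - 7336/255 ≈ 255 - 28.769 = 226.231 → 226
G: 255 - (255-1)×(255-185)/255 = 255 - 17780/255 ≈ 255 - 69.725 = 185.275 → 185
B: 255 - (255-63)×(255-226)/255 = 255 - 5568/255 ≈ 255 - 21.835 = 233.165 → 233
= RGB(226, 185, 233)


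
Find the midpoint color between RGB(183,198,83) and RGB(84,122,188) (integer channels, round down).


Midpoint: each channel = ⌊(C₁+C₂)/2⌋
R: ⌊(183+84)/2⌋ = 133
G: ⌊(198+122)/2⌋ = 160
B: ⌊(83+188)/2⌋ = 135
= RGB(133, 160, 135)


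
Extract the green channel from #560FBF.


Color: #560FBF
R = 56 = 86
G = 0F = 15
B = BF = 191
Green = 15


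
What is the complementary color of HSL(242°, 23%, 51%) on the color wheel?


Complement = opposite side of color wheel = hue + 180°
H' = (242 + 180) mod 360 = 62°
S and L unchanged.
= HSL(62°, 23%, 51%)


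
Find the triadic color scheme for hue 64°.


Triadic: equally spaced at 120° intervals
H1 = 64°
H2 = (64 + 120) mod 360 = 184°
H3 = (64 + 240) mod 360 = 304°
Triadic = 64°, 184°, 304°


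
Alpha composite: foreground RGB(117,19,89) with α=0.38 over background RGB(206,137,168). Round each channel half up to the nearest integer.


C = α×F + (1-α)×B, with 1-α = 0.62
R: 0.38×117 + 0.62×206 = 44.46 + 127.72 = 172.18 → 172
G: 0.38×19 + 0.62×137 = 7.22 + 84.94 = 92.16 → 92
B: 0.38×89 + 0.62×168 = 33.82 + 104.16 = 137.98 → 138
= RGB(172, 92, 138)


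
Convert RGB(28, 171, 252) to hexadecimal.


R = 28 → 1C (hex)
G = 171 → AB (hex)
B = 252 → FC (hex)
Hex = #1CABFC


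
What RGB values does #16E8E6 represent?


16 → 22 (R)
E8 → 232 (G)
E6 → 230 (B)
= RGB(22, 232, 230)


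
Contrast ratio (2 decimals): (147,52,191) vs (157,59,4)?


Linearize each sRGB channel c=v/255: c/12.92 if c ≤ 0.04045 else ((c+0.055)/1.055)^2.4
L = 0.2126×R_lin + 0.7152×G_lin + 0.0722×B_lin
Color 1 (147,52,191):
  R=147: 147/255≈0.5765 > 0.04045 → ((0.5765+0.055)/1.055)^2.4 ≈ 0.29177
  G=52: 52/255≈0.2039 > 0.04045 → ((0.2039+0.055)/1.055)^2.4 ≈ 0.03434
  B=191: 191/255≈0.7490 > 0.04045 → ((0.7490+0.055)/1.055)^2.4 ≈ 0.52100
  L1 = 0.2126×0.29177 + 0.7152×0.03434 + 0.0722×0.52100 ≈ 0.12421
Color 2 (157,59,4):
  R=157: 157/255≈0.6157 > 0.04045 → ((0.6157+0.055)/1.055)^2.4 ≈ 0.33716
  G=59: 59/255≈0.2314 > 0.04045 → ((0.2314+0.055)/1.055)^2.4 ≈ 0.04374
  B=4: 4/255≈0.0157 ≤ 0.04045 → 0.0157/12.92 ≈ 0.00121
  L2 = 0.2126×0.33716 + 0.7152×0.04374 + 0.0722×0.00121 ≈ 0.10305
Lighter = 0.12421, Darker = 0.10305
Ratio = (L_lighter + 0.05) / (L_darker + 0.05)
Ratio = (0.12421 + 0.05) / (0.10305 + 0.05) = 0.17421 / 0.15305 ≈ 1.1382
Ratio ≈ 1.14:1


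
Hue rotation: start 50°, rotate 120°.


New hue = (H + rotation) mod 360
New hue = (50 + 120) mod 360
= 170 mod 360
= 170°


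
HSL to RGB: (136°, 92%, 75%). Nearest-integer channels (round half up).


H=136°, S=0.92, L=0.75
C = (1-|2L-1|)×S = (1-|0.50|)×0.92 = 0.46
H' = H/60 = 136/60 ≈ 2.2667; X = C×(1-|H' mod 2 - 1|) ≈ 0.1227
m = L - C/2 = 0.75 - 0.23 = 0.52
Sector ⌊H'⌋ = 2 → (R',G',B') = (0.0, 0.46, ≈0.1227)
RGB = ((R'+m)×255, (G'+m)×255, (B'+m)×255) = (132.6, 249.9, 163.88)
Round half up → RGB(133, 250, 164)


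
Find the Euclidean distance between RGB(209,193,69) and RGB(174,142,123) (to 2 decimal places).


d = √[(R₁-R₂)² + (G₁-G₂)² + (B₁-B₂)²]
d = √[(209-174)² + (193-142)² + (69-123)²]
d = √[1225 + 2601 + 2916]
d = √6742
d ≈ 82.11


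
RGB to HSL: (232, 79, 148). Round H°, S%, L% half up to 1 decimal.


Normalize: R'=232/255≈0.9098, G'=79/255≈0.3098, B'=148/255≈0.5804
Max=232/255, Min=79/255, Δ=Max-Min=153/255
L = (Max+Min)/2 = (232+79)/510 = 311/510 = 0.60980… → L = 61.0%
L > 0.5 → S = Δ/(2-Max-Min) = 153/(510-232-79) = 153/199 = 0.76884… → S = 76.9%
(the 1/255 factors cancel in S and H, so raw channel differences can be used)
Max is R' → H = 60 × (((G-B)/Δ) mod 6) = 60 × (((79-148)/153) mod 6)
  (-69)/153 = -0.4509…; negative, so add 6 → 5.5490…
  H = 60 × 5.5490… = 332.941…° → H = 332.9°
= HSL(332.9°, 76.9%, 61.0%)
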